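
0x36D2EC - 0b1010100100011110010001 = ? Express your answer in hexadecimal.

0xC8B5B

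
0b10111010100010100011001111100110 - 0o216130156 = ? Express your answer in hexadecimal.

0b10111010100010100011001111100110 = 0xBA8A33E6 in hexadecimal.
0o216130156 = 0x238B06E in hexadecimal.
Subtract column by column in base 16:
  6-E → 8 (borrow)
  E-6-1 → 7
  3-0 → 3
  3-B → 8 (borrow)
  A-8-1 → 1
  8-3 → 5
  A-2 → 8
  B-0 → B

0xB8518378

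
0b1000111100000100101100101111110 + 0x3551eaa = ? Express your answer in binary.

0b1001010110101110111100000101000

0x3551eaa = 0b11010101010001111010101010 in binary.
Add column by column in base 2, right to left:
  0+0 = 0
  1+1 = 0 carry 1
  1+0+1 = 0 carry 1
  1+1+1 = 1 carry 1
  1+0+1 = 0 carry 1
  1+1+1 = 1 carry 1
  1+0+1 = 0 carry 1
  0+1+1 = 0 carry 1
  1+0+1 = 0 carry 1
  0+1+1 = 0 carry 1
  0+1+1 = 0 carry 1
  1+1+1 = 1 carry 1
  1+1+1 = 1 carry 1
  0+0+1 = 1
  1+0 = 1
  0+0 = 0
  0+1 = 1
  1+0 = 1
  0+1 = 1
  0+0 = 0
  0+1 = 1
  0+0 = 0
  0+1 = 1
  1+0 = 1
  1+1 = 0 carry 1
  1+1+1 = 1 carry 1
  1+0+1 = 0 carry 1
  0+0+1 = 1
  0+0 = 0
  0+0 = 0
  1+0 = 1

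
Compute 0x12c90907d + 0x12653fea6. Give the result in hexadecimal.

0x252e48f23

Add column by column in base 16, right to left:
  d+6 = 3 carry 1
  7+a+1 = 2 carry 1
  0+e+1 = f
  9+f = 8 carry 1
  0+3+1 = 4
  9+5 = e
  c+6 = 2 carry 1
  2+2+1 = 5
  1+1 = 2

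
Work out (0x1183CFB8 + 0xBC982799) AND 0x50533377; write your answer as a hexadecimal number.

Add column by column in base 16, right to left:
  8+9 = 1 carry 1
  B+9+1 = 5 carry 1
  F+7+1 = 7 carry 1
  C+2+1 = F
  3+8 = B
  8+9 = 1 carry 1
  1+C+1 = E
  1+B = C
Sum = 0xCE1BF751; now AND with 0x50533377:
  C&5=4, E&0=0, 1&5=1, B&3=3, F&3=3, 7&3=3, 5&7=5, 1&7=1

0x40133351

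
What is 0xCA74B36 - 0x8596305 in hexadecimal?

0x44DE831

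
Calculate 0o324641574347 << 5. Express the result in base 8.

0o15232067616340

5 bits is not a whole number of base-8 digits; in binary: 11010100110100001101111100011100111 << 5 = 1101010011010000110111110001110011100000.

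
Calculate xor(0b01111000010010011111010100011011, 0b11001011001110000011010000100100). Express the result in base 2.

0b10110011011100011100000100111111

XOR bit by bit (1 where the bits differ):
  01111000010010011111010100011011
^ 11001011001110000011010000100100
= 10110011011100011100000100111111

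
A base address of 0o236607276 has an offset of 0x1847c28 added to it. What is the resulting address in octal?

0x1847c28 = 0o141076050 in octal.
Add column by column in base 8, right to left:
  6+0 = 6
  7+5 = 4 carry 1
  2+0+1 = 3
  7+6 = 5 carry 1
  0+7+1 = 0 carry 1
  6+0+1 = 7
  6+1 = 7
  3+4 = 7
  2+1 = 3

0o377705346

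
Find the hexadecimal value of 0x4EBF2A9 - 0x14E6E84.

0x39D8425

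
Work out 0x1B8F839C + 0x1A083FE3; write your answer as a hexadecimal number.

0x3597C37F

Add column by column in base 16, right to left:
  C+3 = F
  9+E = 7 carry 1
  3+F+1 = 3 carry 1
  8+3+1 = C
  F+8 = 7 carry 1
  8+0+1 = 9
  B+A = 5 carry 1
  1+1+1 = 3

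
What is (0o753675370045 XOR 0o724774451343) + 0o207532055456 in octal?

First 0o753675370045 XOR 0o724774451343 = 0o077101721306.
Add column by column in base 8, right to left:
  6+6 = 4 carry 1
  0+5+1 = 6
  3+4 = 7
  1+5 = 6
  2+5 = 7
  7+0 = 7
  1+2 = 3
  0+3 = 3
  1+5 = 6
  7+7 = 6 carry 1
  7+0+1 = 0 carry 1
  0+2+1 = 3

0o306633776764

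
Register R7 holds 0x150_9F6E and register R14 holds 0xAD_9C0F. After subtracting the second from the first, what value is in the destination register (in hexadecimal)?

0xA3035F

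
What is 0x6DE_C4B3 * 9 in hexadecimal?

Multiply each base-16 digit by 9, carrying:
  3×9 = 27 → write B carry 1
  B×9+1 = 100 → write 4 carry 6
  4×9+6 = 42 → write A carry 2
  C×9+2 = 110 → write E carry 6
  E×9+6 = 132 → write 4 carry 8
  D×9+8 = 125 → write D carry 7
  6×9+7 = 61 → write D carry 3
  remaining carry: 3

0x3DD4EA4B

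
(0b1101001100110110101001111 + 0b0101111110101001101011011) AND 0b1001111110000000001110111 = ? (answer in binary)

0b1001010000000000100010

Add column by column in base 2, right to left:
  1+1 = 0 carry 1
  1+1+1 = 1 carry 1
  1+0+1 = 0 carry 1
  1+1+1 = 1 carry 1
  0+1+1 = 0 carry 1
  0+0+1 = 1
  1+1 = 0 carry 1
  0+0+1 = 1
  1+1 = 0 carry 1
  0+1+1 = 0 carry 1
  1+0+1 = 0 carry 1
  1+0+1 = 0 carry 1
  0+1+1 = 0 carry 1
  1+0+1 = 0 carry 1
  1+1+1 = 1 carry 1
  0+0+1 = 1
  0+1 = 1
  1+1 = 0 carry 1
  1+1+1 = 1 carry 1
  0+1+1 = 0 carry 1
  0+1+1 = 0 carry 1
  1+1+1 = 1 carry 1
  0+0+1 = 1
  1+1 = 0 carry 1
  1+0+1 = 0 carry 1
  final carry 1
Sum = 0b10011001011100000010101010; now AND with 0b1001111110000000001110111:
  10011001011100000010101010
& 01001111110000000001110111
= 00001001010000000000100010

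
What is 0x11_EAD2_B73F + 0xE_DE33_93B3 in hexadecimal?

Add column by column in base 16, right to left:
  F+3 = 2 carry 1
  3+B+1 = F
  7+3 = A
  B+9 = 4 carry 1
  2+3+1 = 6
  D+3 = 0 carry 1
  A+E+1 = 9 carry 1
  E+D+1 = C carry 1
  1+E+1 = 0 carry 1
  1+0+1 = 2

0x20C9064AF2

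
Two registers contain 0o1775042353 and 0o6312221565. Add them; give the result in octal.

0o10307264140

Add column by column in base 8, right to left:
  3+5 = 0 carry 1
  5+6+1 = 4 carry 1
  3+5+1 = 1 carry 1
  2+1+1 = 4
  4+2 = 6
  0+2 = 2
  5+2 = 7
  7+1 = 0 carry 1
  7+3+1 = 3 carry 1
  1+6+1 = 0 carry 1
  final carry 1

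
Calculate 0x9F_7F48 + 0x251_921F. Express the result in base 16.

0x2F11167

Add column by column in base 16, right to left:
  8+F = 7 carry 1
  4+1+1 = 6
  F+2 = 1 carry 1
  7+9+1 = 1 carry 1
  F+1+1 = 1 carry 1
  9+5+1 = F
  0+2 = 2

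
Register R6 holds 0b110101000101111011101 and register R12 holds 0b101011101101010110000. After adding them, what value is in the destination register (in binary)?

Add column by column in base 2, right to left:
  1+0 = 1
  0+0 = 0
  1+0 = 1
  1+0 = 1
  1+1 = 0 carry 1
  0+1+1 = 0 carry 1
  1+0+1 = 0 carry 1
  1+1+1 = 1 carry 1
  1+0+1 = 0 carry 1
  1+1+1 = 1 carry 1
  0+0+1 = 1
  1+1 = 0 carry 1
  0+1+1 = 0 carry 1
  0+0+1 = 1
  0+1 = 1
  1+1 = 0 carry 1
  0+1+1 = 0 carry 1
  1+0+1 = 0 carry 1
  0+1+1 = 0 carry 1
  1+0+1 = 0 carry 1
  1+1+1 = 1 carry 1
  final carry 1

0b1100000110011010001101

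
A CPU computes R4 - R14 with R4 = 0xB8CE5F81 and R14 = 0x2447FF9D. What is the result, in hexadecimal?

Subtract column by column in base 16:
  1-D → 4 (borrow)
  8-9-1 → E (borrow)
  F-F-1 → F (borrow)
  5-F-1 → 5 (borrow)
  E-7-1 → 6
  C-4 → 8
  8-4 → 4
  B-2 → 9

0x94865FE4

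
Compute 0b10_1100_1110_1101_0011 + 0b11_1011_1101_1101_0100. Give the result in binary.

Add column by column in base 2, right to left:
  1+0 = 1
  1+0 = 1
  0+1 = 1
  0+0 = 0
  1+1 = 0 carry 1
  0+0+1 = 1
  1+1 = 0 carry 1
  1+1+1 = 1 carry 1
  0+1+1 = 0 carry 1
  1+0+1 = 0 carry 1
  1+1+1 = 1 carry 1
  1+1+1 = 1 carry 1
  0+1+1 = 0 carry 1
  0+1+1 = 0 carry 1
  1+0+1 = 0 carry 1
  1+1+1 = 1 carry 1
  0+1+1 = 0 carry 1
  1+1+1 = 1 carry 1
  final carry 1

0b1101000110010100111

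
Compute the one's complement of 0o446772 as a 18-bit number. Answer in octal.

0o331005

Each oct digit d becomes 7−d:
  4→3, 4→3, 6→1, 7→0, 7→0, 2→5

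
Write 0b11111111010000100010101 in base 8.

0o37720425

Group the bits in threes: 011 111 111 010 000 100 010 101 → 37720425.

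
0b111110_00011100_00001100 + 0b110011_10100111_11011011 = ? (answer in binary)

0b11100011100001111100111

Add column by column in base 2, right to left:
  0+1 = 1
  0+1 = 1
  1+0 = 1
  1+1 = 0 carry 1
  0+1+1 = 0 carry 1
  0+0+1 = 1
  0+1 = 1
  0+1 = 1
  0+1 = 1
  0+1 = 1
  1+1 = 0 carry 1
  1+0+1 = 0 carry 1
  1+0+1 = 0 carry 1
  0+1+1 = 0 carry 1
  0+0+1 = 1
  0+1 = 1
  0+1 = 1
  1+1 = 0 carry 1
  1+0+1 = 0 carry 1
  1+0+1 = 0 carry 1
  1+1+1 = 1 carry 1
  1+1+1 = 1 carry 1
  final carry 1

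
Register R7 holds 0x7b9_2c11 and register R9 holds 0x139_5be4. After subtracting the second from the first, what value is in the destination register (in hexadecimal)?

0x67fd02d

Subtract column by column in base 16:
  1-4 → d (borrow)
  1-e-1 → 2 (borrow)
  c-b-1 → 0
  2-5 → d (borrow)
  9-9-1 → f (borrow)
  b-3-1 → 7
  7-1 → 6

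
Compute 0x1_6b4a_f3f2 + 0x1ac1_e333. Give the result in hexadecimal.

0x1860cd725

Add column by column in base 16, right to left:
  2+3 = 5
  f+3 = 2 carry 1
  3+3+1 = 7
  f+e = d carry 1
  a+1+1 = c
  4+c = 0 carry 1
  b+a+1 = 6 carry 1
  6+1+1 = 8
  1+0 = 1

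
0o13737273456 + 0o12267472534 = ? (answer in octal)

0o26226766212

Add column by column in base 8, right to left:
  6+4 = 2 carry 1
  5+3+1 = 1 carry 1
  4+5+1 = 2 carry 1
  3+2+1 = 6
  7+7 = 6 carry 1
  2+4+1 = 7
  7+7 = 6 carry 1
  3+6+1 = 2 carry 1
  7+2+1 = 2 carry 1
  3+2+1 = 6
  1+1 = 2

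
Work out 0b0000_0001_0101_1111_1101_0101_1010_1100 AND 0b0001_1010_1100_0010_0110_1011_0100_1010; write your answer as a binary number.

0b00000000010000100100000100001000

AND bit by bit (1 only where both bits are 1):
  00000001010111111101010110101100
& 00011010110000100110101101001010
= 00000000010000100100000100001000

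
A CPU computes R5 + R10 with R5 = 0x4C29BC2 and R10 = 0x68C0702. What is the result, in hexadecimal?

Add column by column in base 16, right to left:
  2+2 = 4
  C+0 = C
  B+7 = 2 carry 1
  9+0+1 = A
  2+C = E
  C+8 = 4 carry 1
  4+6+1 = B

0xB4EA2C4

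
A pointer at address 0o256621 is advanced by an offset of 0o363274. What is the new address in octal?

0o642115

Add column by column in base 8, right to left:
  1+4 = 5
  2+7 = 1 carry 1
  6+2+1 = 1 carry 1
  6+3+1 = 2 carry 1
  5+6+1 = 4 carry 1
  2+3+1 = 6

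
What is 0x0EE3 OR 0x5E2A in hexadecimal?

0x5EEB

OR each hex digit independently (no carries):
  0|5=5, E|E=E, E|2=E, 3|A=B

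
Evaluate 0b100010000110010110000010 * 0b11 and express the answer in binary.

0b1100110010011000010000110

Multiply each base-2 digit by 3, carrying:
  0×3 = 0 → write 0
  1×3 = 3 → write 1 carry 1
  0×3+1 = 1 → write 1
  0×3 = 0 → write 0
  0×3 = 0 → write 0
  0×3 = 0 → write 0
  0×3 = 0 → write 0
  1×3 = 3 → write 1 carry 1
  1×3+1 = 4 → write 0 carry 2
  0×3+2 = 2 → write 0 carry 1
  1×3+1 = 4 → write 0 carry 2
  0×3+2 = 2 → write 0 carry 1
  0×3+1 = 1 → write 1
  1×3 = 3 → write 1 carry 1
  1×3+1 = 4 → write 0 carry 2
  0×3+2 = 2 → write 0 carry 1
  0×3+1 = 1 → write 1
  0×3 = 0 → write 0
  0×3 = 0 → write 0
  1×3 = 3 → write 1 carry 1
  0×3+1 = 1 → write 1
  0×3 = 0 → write 0
  0×3 = 0 → write 0
  1×3 = 3 → write 1 carry 1
  remaining carry: 1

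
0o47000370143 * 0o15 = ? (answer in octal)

Multiply each base-8 digit by 13, carrying:
  3×13 = 39 → write 7 carry 4
  4×13+4 = 56 → write 0 carry 7
  1×13+7 = 20 → write 4 carry 2
  0×13+2 = 2 → write 2
  7×13 = 91 → write 3 carry 11
  3×13+11 = 50 → write 2 carry 6
  0×13+6 = 6 → write 6
  0×13 = 0 → write 0
  0×13 = 0 → write 0
  7×13 = 91 → write 3 carry 11
  4×13+11 = 63 → write 7 carry 7
  remaining carry: 7

0o773006232407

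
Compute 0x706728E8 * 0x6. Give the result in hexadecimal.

0x2A26AF570

Multiply each base-16 digit by 6, carrying:
  8×6 = 48 → write 0 carry 3
  E×6+3 = 87 → write 7 carry 5
  8×6+5 = 53 → write 5 carry 3
  2×6+3 = 15 → write F
  7×6 = 42 → write A carry 2
  6×6+2 = 38 → write 6 carry 2
  0×6+2 = 2 → write 2
  7×6 = 42 → write A carry 2
  remaining carry: 2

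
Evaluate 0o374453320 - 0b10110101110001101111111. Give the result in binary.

0o374453320 = 0b11111100100101011011010000 in binary.
Subtract column by column in base 2:
  0-1 → 1 (borrow)
  0-1-1 → 0 (borrow)
  0-1-1 → 0 (borrow)
  0-1-1 → 0 (borrow)
  1-1-1 → 1 (borrow)
  0-1-1 → 0 (borrow)
  1-1-1 → 1 (borrow)
  1-0-1 → 0
  0-1 → 1 (borrow)
  1-1-1 → 1 (borrow)
  1-0-1 → 0
  0-0 → 0
  1-0 → 1
  0-1 → 1 (borrow)
  1-1-1 → 1 (borrow)
  0-1-1 → 0 (borrow)
  0-0-1 → 1 (borrow)
  1-1-1 → 1 (borrow)
  0-0-1 → 1 (borrow)
  0-1-1 → 0 (borrow)
  1-1-1 → 1 (borrow)
  1-0-1 → 0
  1-1 → 0
  1-0 → 1
  1-0 → 1
  1-0 → 1

0b11100101110111001101010001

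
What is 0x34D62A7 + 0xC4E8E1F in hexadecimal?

0xF9BF0C6

Add column by column in base 16, right to left:
  7+F = 6 carry 1
  A+1+1 = C
  2+E = 0 carry 1
  6+8+1 = F
  D+E = B carry 1
  4+4+1 = 9
  3+C = F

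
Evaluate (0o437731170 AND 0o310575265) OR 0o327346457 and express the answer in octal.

0o437731170 AND 0o310575265 = 0o010531060.
Then OR with 0o327346457.

0o337777477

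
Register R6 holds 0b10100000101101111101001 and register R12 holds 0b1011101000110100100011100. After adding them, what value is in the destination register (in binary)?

Add column by column in base 2, right to left:
  1+0 = 1
  0+0 = 0
  0+1 = 1
  1+1 = 0 carry 1
  0+1+1 = 0 carry 1
  1+0+1 = 0 carry 1
  1+0+1 = 0 carry 1
  1+0+1 = 0 carry 1
  1+1+1 = 1 carry 1
  1+0+1 = 0 carry 1
  0+0+1 = 1
  1+1 = 0 carry 1
  1+0+1 = 0 carry 1
  0+1+1 = 0 carry 1
  1+1+1 = 1 carry 1
  0+0+1 = 1
  0+0 = 0
  0+0 = 0
  0+1 = 1
  0+0 = 0
  1+1 = 0 carry 1
  0+1+1 = 0 carry 1
  1+1+1 = 1 carry 1
  0+0+1 = 1
  0+1 = 1

0b1110001001100010100000101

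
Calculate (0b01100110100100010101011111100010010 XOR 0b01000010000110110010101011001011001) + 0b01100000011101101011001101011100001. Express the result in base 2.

First 0b01100110100100010101011111100010010 XOR 0b01000010000110110010101011001011001 = 0b00100100100010100111110100101001011.
Add column by column in base 2, right to left:
  1+1 = 0 carry 1
  1+0+1 = 0 carry 1
  0+0+1 = 1
  1+0 = 1
  0+0 = 0
  0+1 = 1
  1+1 = 0 carry 1
  0+1+1 = 0 carry 1
  1+0+1 = 0 carry 1
  0+1+1 = 0 carry 1
  0+0+1 = 1
  1+1 = 0 carry 1
  0+1+1 = 0 carry 1
  1+0+1 = 0 carry 1
  1+0+1 = 0 carry 1
  1+1+1 = 1 carry 1
  1+1+1 = 1 carry 1
  1+0+1 = 0 carry 1
  0+1+1 = 0 carry 1
  0+0+1 = 1
  1+1 = 0 carry 1
  0+1+1 = 0 carry 1
  1+0+1 = 0 carry 1
  0+1+1 = 0 carry 1
  0+1+1 = 0 carry 1
  0+1+1 = 0 carry 1
  1+0+1 = 0 carry 1
  0+0+1 = 1
  0+0 = 0
  1+0 = 1
  0+0 = 0
  0+0 = 0
  1+1 = 0 carry 1
  0+1+1 = 0 carry 1
  final carry 1

0b10000101000000010011000010000101100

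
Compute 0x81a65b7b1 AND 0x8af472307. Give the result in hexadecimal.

AND each hex digit independently (no carries):
  8&8=8, 1&a=0, a&f=a, 6&4=4, 5&7=5, b&2=2, 7&3=3, b&0=0, 1&7=1

0x80a452301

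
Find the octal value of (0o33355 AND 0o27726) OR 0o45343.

0o33355 AND 0o27726 = 0o23304.
Then OR with 0o45343.

0o67347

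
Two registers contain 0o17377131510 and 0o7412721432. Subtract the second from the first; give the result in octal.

0o7764210056

Subtract column by column in base 8:
  0-2 → 6 (borrow)
  1-3-1 → 5 (borrow)
  5-4-1 → 0
  1-1 → 0
  3-2 → 1
  1-7 → 2 (borrow)
  7-2-1 → 4
  7-1 → 6
  3-4 → 7 (borrow)
  7-7-1 → 7 (borrow)
  1-0-1 → 0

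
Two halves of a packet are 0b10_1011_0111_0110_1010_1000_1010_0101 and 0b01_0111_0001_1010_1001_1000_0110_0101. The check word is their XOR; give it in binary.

0b111100011011000011000011000000

XOR bit by bit (1 where the bits differ):
  101011011101101010100010100101
^ 010111000110101001100001100101
= 111100011011000011000011000000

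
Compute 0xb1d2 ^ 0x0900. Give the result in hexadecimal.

XOR each hex digit independently (no carries):
  b^0=b, 1^9=8, d^0=d, 2^0=2

0xb8d2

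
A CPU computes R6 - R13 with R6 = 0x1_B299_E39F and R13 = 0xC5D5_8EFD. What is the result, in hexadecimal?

0xECC454A2

Subtract column by column in base 16:
  F-D → 2
  9-F → A (borrow)
  3-E-1 → 4 (borrow)
  E-8-1 → 5
  9-5 → 4
  9-D → C (borrow)
  2-5-1 → C (borrow)
  B-C-1 → E (borrow)
  1-0-1 → 0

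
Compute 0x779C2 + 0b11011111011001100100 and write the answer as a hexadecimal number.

0x157026

0b11011111011001100100 = 0xDF664 in hexadecimal.
Add column by column in base 16, right to left:
  2+4 = 6
  C+6 = 2 carry 1
  9+6+1 = 0 carry 1
  7+F+1 = 7 carry 1
  7+D+1 = 5 carry 1
  final carry 1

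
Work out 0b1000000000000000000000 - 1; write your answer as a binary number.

0b111111111111111111111

The trailing 21 digits are 0, so subtracting 1 borrows through: they become 1 and the next digit up decrements.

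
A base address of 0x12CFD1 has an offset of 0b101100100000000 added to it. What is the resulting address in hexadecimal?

0x1328D1

0b101100100000000 = 0x5900 in hexadecimal.
Add column by column in base 16, right to left:
  1+0 = 1
  D+0 = D
  F+9 = 8 carry 1
  C+5+1 = 2 carry 1
  2+0+1 = 3
  1+0 = 1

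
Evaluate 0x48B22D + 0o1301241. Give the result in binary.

0b10011100011010011001110

0x48B22D = 0b10010001011001000101101 in binary.
0o1301241 = 0b1011000001010100001 in binary.
Add column by column in base 2, right to left:
  1+1 = 0 carry 1
  0+0+1 = 1
  1+0 = 1
  1+0 = 1
  0+0 = 0
  1+1 = 0 carry 1
  0+0+1 = 1
  0+1 = 1
  0+0 = 0
  1+1 = 0 carry 1
  0+0+1 = 1
  0+0 = 0
  1+0 = 1
  1+0 = 1
  0+0 = 0
  1+1 = 0 carry 1
  0+1+1 = 0 carry 1
  0+0+1 = 1
  0+1 = 1
  1+0 = 1
  0+0 = 0
  0+0 = 0
  1+0 = 1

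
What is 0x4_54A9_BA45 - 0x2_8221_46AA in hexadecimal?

0x1D288739B

Subtract column by column in base 16:
  5-A → B (borrow)
  4-A-1 → 9 (borrow)
  A-6-1 → 3
  B-4 → 7
  9-1 → 8
  A-2 → 8
  4-2 → 2
  5-8 → D (borrow)
  4-2-1 → 1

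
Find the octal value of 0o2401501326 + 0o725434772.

Add column by column in base 8, right to left:
  6+2 = 0 carry 1
  2+7+1 = 2 carry 1
  3+7+1 = 3 carry 1
  1+4+1 = 6
  0+3 = 3
  5+4 = 1 carry 1
  1+5+1 = 7
  0+2 = 2
  4+7 = 3 carry 1
  2+0+1 = 3

0o3327136320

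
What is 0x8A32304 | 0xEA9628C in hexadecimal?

0xEAB638C

OR each hex digit independently (no carries):
  8|E=E, A|A=A, 3|9=B, 2|6=6, 3|2=3, 0|8=8, 4|C=C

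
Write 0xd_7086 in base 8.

0o3270206

Expand each hex digit to 4 bits: d=1101 7=0111 0=0000 8=1000 6=0110.
Group the bits in threes: 011 010 111 000 010 000 110 → 3270206.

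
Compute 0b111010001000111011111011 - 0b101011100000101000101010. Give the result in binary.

0b1110101000010011010001

Subtract column by column in base 2:
  1-0 → 1
  1-1 → 0
  0-0 → 0
  1-1 → 0
  1-0 → 1
  1-1 → 0
  1-0 → 1
  1-0 → 1
  0-0 → 0
  1-1 → 0
  1-0 → 1
  1-1 → 0
  0-0 → 0
  0-0 → 0
  0-0 → 0
  1-0 → 1
  0-0 → 0
  0-1 → 1 (borrow)
  0-1-1 → 0 (borrow)
  1-1-1 → 1 (borrow)
  0-0-1 → 1 (borrow)
  1-1-1 → 1 (borrow)
  1-0-1 → 0
  1-1 → 0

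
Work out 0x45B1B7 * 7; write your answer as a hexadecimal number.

0x1E7DC01

Multiply each base-16 digit by 7, carrying:
  7×7 = 49 → write 1 carry 3
  B×7+3 = 80 → write 0 carry 5
  1×7+5 = 12 → write C
  B×7 = 77 → write D carry 4
  5×7+4 = 39 → write 7 carry 2
  4×7+2 = 30 → write E carry 1
  remaining carry: 1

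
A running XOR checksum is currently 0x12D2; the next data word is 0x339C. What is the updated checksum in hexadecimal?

0x214E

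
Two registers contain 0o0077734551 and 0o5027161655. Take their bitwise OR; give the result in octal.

OR each oct digit independently (no carries):
  0|5=5, 0|0=0, 7|2=7, 7|7=7, 7|1=7, 3|6=7, 4|1=5, 5|6=7, 5|5=5, 1|5=5

0o5077775755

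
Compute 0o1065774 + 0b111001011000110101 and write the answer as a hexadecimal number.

0x80231

0o1065774 = 0x46BFC in hexadecimal.
0b111001011000110101 = 0x39635 in hexadecimal.
Add column by column in base 16, right to left:
  C+5 = 1 carry 1
  F+3+1 = 3 carry 1
  B+6+1 = 2 carry 1
  6+9+1 = 0 carry 1
  4+3+1 = 8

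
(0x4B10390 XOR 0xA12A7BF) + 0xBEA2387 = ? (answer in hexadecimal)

0x1A8DC7B6

First 0x4B10390 XOR 0xA12A7BF = 0xEA3A42F.
Add column by column in base 16, right to left:
  F+7 = 6 carry 1
  2+8+1 = B
  4+3 = 7
  A+2 = C
  3+A = D
  A+E = 8 carry 1
  E+B+1 = A carry 1
  final carry 1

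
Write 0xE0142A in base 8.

Expand each hex digit to 4 bits: E=1110 0=0000 1=0001 4=0100 2=0010 A=1010.
Group the bits in threes: 111 000 000 001 010 000 101 010 → 70012052.

0o70012052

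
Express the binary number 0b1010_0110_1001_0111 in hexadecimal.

Group the bits into nibbles: 1010 0110 1001 0111 → A697.

0xA697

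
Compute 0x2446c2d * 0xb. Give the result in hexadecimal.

Multiply each base-16 digit by 11, carrying:
  d×11 = 143 → write f carry 8
  2×11+8 = 30 → write e carry 1
  c×11+1 = 133 → write 5 carry 8
  6×11+8 = 74 → write a carry 4
  4×11+4 = 48 → write 0 carry 3
  4×11+3 = 47 → write f carry 2
  2×11+2 = 24 → write 8 carry 1
  remaining carry: 1

0x18f0a5ef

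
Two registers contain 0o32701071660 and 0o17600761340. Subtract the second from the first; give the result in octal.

Subtract column by column in base 8:
  0-0 → 0
  6-4 → 2
  6-3 → 3
  1-1 → 0
  7-6 → 1
  0-7 → 1 (borrow)
  1-0-1 → 0
  0-0 → 0
  7-6 → 1
  2-7 → 3 (borrow)
  3-1-1 → 1

0o13100110320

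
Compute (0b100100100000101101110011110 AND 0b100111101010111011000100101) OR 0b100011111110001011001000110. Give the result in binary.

0b100111111110101011001000110

0b100100100000101101110011110 AND 0b100111101010111011000100101 = 0b100100100000101001000000100.
Then OR with 0b100011111110001011001000110.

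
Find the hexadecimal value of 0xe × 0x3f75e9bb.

0x37872c83a

Multiply each base-16 digit by 14, carrying:
  b×14 = 154 → write a carry 9
  b×14+9 = 163 → write 3 carry 10
  9×14+10 = 136 → write 8 carry 8
  e×14+8 = 204 → write c carry 12
  5×14+12 = 82 → write 2 carry 5
  7×14+5 = 103 → write 7 carry 6
  f×14+6 = 216 → write 8 carry 13
  3×14+13 = 55 → write 7 carry 3
  remaining carry: 3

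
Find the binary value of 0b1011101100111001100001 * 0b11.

0b100011000110101100100011

Multiply each base-2 digit by 3, carrying:
  1×3 = 3 → write 1 carry 1
  0×3+1 = 1 → write 1
  0×3 = 0 → write 0
  0×3 = 0 → write 0
  0×3 = 0 → write 0
  1×3 = 3 → write 1 carry 1
  1×3+1 = 4 → write 0 carry 2
  0×3+2 = 2 → write 0 carry 1
  0×3+1 = 1 → write 1
  1×3 = 3 → write 1 carry 1
  1×3+1 = 4 → write 0 carry 2
  1×3+2 = 5 → write 1 carry 2
  0×3+2 = 2 → write 0 carry 1
  0×3+1 = 1 → write 1
  1×3 = 3 → write 1 carry 1
  1×3+1 = 4 → write 0 carry 2
  0×3+2 = 2 → write 0 carry 1
  1×3+1 = 4 → write 0 carry 2
  1×3+2 = 5 → write 1 carry 2
  1×3+2 = 5 → write 1 carry 2
  0×3+2 = 2 → write 0 carry 1
  1×3+1 = 4 → write 0 carry 2
  remaining carry: 10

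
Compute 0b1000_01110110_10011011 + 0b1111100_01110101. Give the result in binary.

0b10001111001100010000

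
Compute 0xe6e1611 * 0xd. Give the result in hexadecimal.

0xbb971edd

Multiply each base-16 digit by 13, carrying:
  1×13 = 13 → write d
  1×13 = 13 → write d
  6×13 = 78 → write e carry 4
  1×13+4 = 17 → write 1 carry 1
  e×13+1 = 183 → write 7 carry 11
  6×13+11 = 89 → write 9 carry 5
  e×13+5 = 187 → write b carry 11
  remaining carry: b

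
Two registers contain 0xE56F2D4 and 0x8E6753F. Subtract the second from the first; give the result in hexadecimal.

Subtract column by column in base 16:
  4-F → 5 (borrow)
  D-3-1 → 9
  2-5 → D (borrow)
  F-7-1 → 7
  6-6 → 0
  5-E → 7 (borrow)
  E-8-1 → 5

0x5707D95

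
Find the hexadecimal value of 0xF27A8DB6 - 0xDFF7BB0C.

Subtract column by column in base 16:
  6-C → A (borrow)
  B-0-1 → A
  D-B → 2
  8-B → D (borrow)
  A-7-1 → 2
  7-F → 8 (borrow)
  2-F-1 → 2 (borrow)
  F-D-1 → 1

0x1282D2AA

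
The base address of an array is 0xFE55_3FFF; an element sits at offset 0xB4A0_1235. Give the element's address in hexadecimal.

0x1B2F55234

Add column by column in base 16, right to left:
  F+5 = 4 carry 1
  F+3+1 = 3 carry 1
  F+2+1 = 2 carry 1
  3+1+1 = 5
  5+0 = 5
  5+A = F
  E+4 = 2 carry 1
  F+B+1 = B carry 1
  final carry 1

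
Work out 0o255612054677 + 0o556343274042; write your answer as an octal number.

Add column by column in base 8, right to left:
  7+2 = 1 carry 1
  7+4+1 = 4 carry 1
  6+0+1 = 7
  4+4 = 0 carry 1
  5+7+1 = 5 carry 1
  0+2+1 = 3
  2+3 = 5
  1+4 = 5
  6+3 = 1 carry 1
  5+6+1 = 4 carry 1
  5+5+1 = 3 carry 1
  2+5+1 = 0 carry 1
  final carry 1

0o1034155350741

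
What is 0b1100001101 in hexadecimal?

Group the bits into nibbles: 0011 0000 1101 → 30D.

0x30D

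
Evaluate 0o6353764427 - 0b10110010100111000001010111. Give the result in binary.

0o6353764427 = 0b110011101011111110100100010111 in binary.
Subtract column by column in base 2:
  1-1 → 0
  1-1 → 0
  1-1 → 0
  0-0 → 0
  1-1 → 0
  0-0 → 0
  0-1 → 1 (borrow)
  0-0-1 → 1 (borrow)
  1-0-1 → 0
  0-0 → 0
  0-0 → 0
  1-0 → 1
  0-1 → 1 (borrow)
  1-1-1 → 1 (borrow)
  1-1-1 → 1 (borrow)
  1-0-1 → 0
  1-0 → 1
  1-1 → 0
  1-0 → 1
  1-1 → 0
  0-0 → 0
  1-0 → 1
  0-1 → 1 (borrow)
  1-1-1 → 1 (borrow)
  1-0-1 → 0
  1-1 → 0
  0-0 → 0
  0-0 → 0
  1-0 → 1
  1-0 → 1

0b110000111001010111100011000000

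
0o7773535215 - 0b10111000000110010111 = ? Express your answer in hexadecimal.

0o7773535215 = 0x3FEEBA8D in hexadecimal.
0b10111000000110010111 = 0xB8197 in hexadecimal.
Subtract column by column in base 16:
  D-7 → 6
  8-9 → F (borrow)
  A-1-1 → 8
  B-8 → 3
  E-B → 3
  E-0 → E
  F-0 → F
  3-0 → 3

0x3FE338F6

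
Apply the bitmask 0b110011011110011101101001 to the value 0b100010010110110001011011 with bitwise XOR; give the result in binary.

0b010001001000101100110010

XOR bit by bit (1 where the bits differ):
  100010010110110001011011
^ 110011011110011101101001
= 010001001000101100110010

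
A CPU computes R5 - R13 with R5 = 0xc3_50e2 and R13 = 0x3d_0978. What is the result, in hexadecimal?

0x86476a

Subtract column by column in base 16:
  2-8 → a (borrow)
  e-7-1 → 6
  0-9 → 7 (borrow)
  5-0-1 → 4
  3-d → 6 (borrow)
  c-3-1 → 8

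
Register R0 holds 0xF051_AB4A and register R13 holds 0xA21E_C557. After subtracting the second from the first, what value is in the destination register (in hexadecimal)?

Subtract column by column in base 16:
  A-7 → 3
  4-5 → F (borrow)
  B-5-1 → 5
  A-C → E (borrow)
  1-E-1 → 2 (borrow)
  5-1-1 → 3
  0-2 → E (borrow)
  F-A-1 → 4

0x4E32E5F3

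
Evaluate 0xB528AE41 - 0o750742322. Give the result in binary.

0xB528AE41 = 0b10110101001010001010111001000001 in binary.
0o750742322 = 0b111101000111100010011010010 in binary.
Subtract column by column in base 2:
  1-0 → 1
  0-1 → 1 (borrow)
  0-0-1 → 1 (borrow)
  0-0-1 → 1 (borrow)
  0-1-1 → 0 (borrow)
  0-0-1 → 1 (borrow)
  1-1-1 → 1 (borrow)
  0-1-1 → 0 (borrow)
  0-0-1 → 1 (borrow)
  1-0-1 → 0
  1-1 → 0
  1-0 → 1
  0-0 → 0
  1-0 → 1
  0-1 → 1 (borrow)
  1-1-1 → 1 (borrow)
  0-1-1 → 0 (borrow)
  0-1-1 → 0 (borrow)
  0-0-1 → 1 (borrow)
  1-0-1 → 0
  0-0 → 0
  1-1 → 0
  0-0 → 0
  0-1 → 1 (borrow)
  1-1-1 → 1 (borrow)
  0-1-1 → 0 (borrow)
  1-1-1 → 1 (borrow)
  0-0-1 → 1 (borrow)
  1-0-1 → 0
  1-0 → 1
  0-0 → 0
  1-0 → 1

0b10101101100001001110100101101111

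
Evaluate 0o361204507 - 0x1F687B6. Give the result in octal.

0o163500621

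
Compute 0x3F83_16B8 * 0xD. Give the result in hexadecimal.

0x339A82758

Multiply each base-16 digit by 13, carrying:
  8×13 = 104 → write 8 carry 6
  B×13+6 = 149 → write 5 carry 9
  6×13+9 = 87 → write 7 carry 5
  1×13+5 = 18 → write 2 carry 1
  3×13+1 = 40 → write 8 carry 2
  8×13+2 = 106 → write A carry 6
  F×13+6 = 201 → write 9 carry 12
  3×13+12 = 51 → write 3 carry 3
  remaining carry: 3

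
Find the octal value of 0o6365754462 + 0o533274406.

0o7121251070

Add column by column in base 8, right to left:
  2+6 = 0 carry 1
  6+0+1 = 7
  4+4 = 0 carry 1
  4+4+1 = 1 carry 1
  5+7+1 = 5 carry 1
  7+2+1 = 2 carry 1
  5+3+1 = 1 carry 1
  6+3+1 = 2 carry 1
  3+5+1 = 1 carry 1
  6+0+1 = 7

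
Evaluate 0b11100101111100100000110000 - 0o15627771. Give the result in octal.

0o330114067

0b11100101111100100000110000 = 0o345744060 in octal.
Subtract column by column in base 8:
  0-1 → 7 (borrow)
  6-7-1 → 6 (borrow)
  0-7-1 → 0 (borrow)
  4-7-1 → 4 (borrow)
  4-2-1 → 1
  7-6 → 1
  5-5 → 0
  4-1 → 3
  3-0 → 3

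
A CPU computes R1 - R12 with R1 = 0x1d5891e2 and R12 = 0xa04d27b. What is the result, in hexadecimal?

0x1353bf67

Subtract column by column in base 16:
  2-b → 7 (borrow)
  e-7-1 → 6
  1-2 → f (borrow)
  9-d-1 → b (borrow)
  8-4-1 → 3
  5-0 → 5
  d-a → 3
  1-0 → 1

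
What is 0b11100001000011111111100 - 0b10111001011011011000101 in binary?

Subtract column by column in base 2:
  0-1 → 1 (borrow)
  0-0-1 → 1 (borrow)
  1-1-1 → 1 (borrow)
  1-0-1 → 0
  1-0 → 1
  1-0 → 1
  1-1 → 0
  1-1 → 0
  1-0 → 1
  1-1 → 0
  1-1 → 0
  0-0 → 0
  0-1 → 1 (borrow)
  0-1-1 → 0 (borrow)
  0-0-1 → 1 (borrow)
  1-1-1 → 1 (borrow)
  0-0-1 → 1 (borrow)
  0-0-1 → 1 (borrow)
  0-1-1 → 0 (borrow)
  0-1-1 → 0 (borrow)
  1-1-1 → 1 (borrow)
  1-0-1 → 0
  1-1 → 0

0b100111101000100110111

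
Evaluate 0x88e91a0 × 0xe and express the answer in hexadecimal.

0x77cbf6c0

Multiply each base-16 digit by 14, carrying:
  0×14 = 0 → write 0
  a×14 = 140 → write c carry 8
  1×14+8 = 22 → write 6 carry 1
  9×14+1 = 127 → write f carry 7
  e×14+7 = 203 → write b carry 12
  8×14+12 = 124 → write c carry 7
  8×14+7 = 119 → write 7 carry 7
  remaining carry: 7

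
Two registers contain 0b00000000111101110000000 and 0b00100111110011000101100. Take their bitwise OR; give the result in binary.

0b00100111111111110101100

OR bit by bit (1 where either bit is 1):
  00000000111101110000000
| 00100111110011000101100
= 00100111111111110101100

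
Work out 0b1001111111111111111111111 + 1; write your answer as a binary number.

0b1010000000000000000000000

The trailing 22 digits are 1 (max in base 2), so adding 1 cascades: they roll to 0 and the next digit up increments.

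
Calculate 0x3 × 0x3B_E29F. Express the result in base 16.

0xB3A7DD

Multiply each base-16 digit by 3, carrying:
  F×3 = 45 → write D carry 2
  9×3+2 = 29 → write D carry 1
  2×3+1 = 7 → write 7
  E×3 = 42 → write A carry 2
  B×3+2 = 35 → write 3 carry 2
  3×3+2 = 11 → write B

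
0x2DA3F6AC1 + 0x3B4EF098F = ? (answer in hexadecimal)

Add column by column in base 16, right to left:
  1+F = 0 carry 1
  C+8+1 = 5 carry 1
  A+9+1 = 4 carry 1
  6+0+1 = 7
  F+F = E carry 1
  3+E+1 = 2 carry 1
  A+4+1 = F
  D+B = 8 carry 1
  2+3+1 = 6

0x68F2E7450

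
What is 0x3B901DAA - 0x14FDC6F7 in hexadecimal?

0x269256B3

Subtract column by column in base 16:
  A-7 → 3
  A-F → B (borrow)
  D-6-1 → 6
  1-C → 5 (borrow)
  0-D-1 → 2 (borrow)
  9-F-1 → 9 (borrow)
  B-4-1 → 6
  3-1 → 2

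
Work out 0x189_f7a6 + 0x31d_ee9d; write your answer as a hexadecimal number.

Add column by column in base 16, right to left:
  6+d = 3 carry 1
  a+9+1 = 4 carry 1
  7+e+1 = 6 carry 1
  f+e+1 = e carry 1
  9+d+1 = 7 carry 1
  8+1+1 = a
  1+3 = 4

0x4a7e643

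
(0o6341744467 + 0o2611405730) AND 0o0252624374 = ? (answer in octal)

Add column by column in base 8, right to left:
  7+0 = 7
  6+3 = 1 carry 1
  4+7+1 = 4 carry 1
  4+5+1 = 2 carry 1
  4+0+1 = 5
  7+4 = 3 carry 1
  1+1+1 = 3
  4+1 = 5
  3+6 = 1 carry 1
  6+2+1 = 1 carry 1
  final carry 1
Sum = 0o11153352417; now AND with 0o0252624374:
  1&0=0, 1&0=0, 1&2=0, 5&5=5, 3&2=2, 3&6=2, 5&2=0, 2&4=0, 4&3=0, 1&7=1, 7&4=4

0o52200014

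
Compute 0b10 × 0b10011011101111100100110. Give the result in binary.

0b100110111011111001001100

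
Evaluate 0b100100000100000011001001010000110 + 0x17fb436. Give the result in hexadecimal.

0x1220146bc

0b100100000100000011001001010000110 = 0x120819286 in hexadecimal.
Add column by column in base 16, right to left:
  6+6 = c
  8+3 = b
  2+4 = 6
  9+b = 4 carry 1
  1+f+1 = 1 carry 1
  8+7+1 = 0 carry 1
  0+1+1 = 2
  2+0 = 2
  1+0 = 1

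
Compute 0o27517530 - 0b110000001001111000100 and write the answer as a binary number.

0o27517530 = 0b10111101001111101011000 in binary.
Subtract column by column in base 2:
  0-0 → 0
  0-0 → 0
  0-1 → 1 (borrow)
  1-0-1 → 0
  1-0 → 1
  0-0 → 0
  1-1 → 0
  0-1 → 1 (borrow)
  1-1-1 → 1 (borrow)
  1-1-1 → 1 (borrow)
  1-0-1 → 0
  1-0 → 1
  1-1 → 0
  0-0 → 0
  0-0 → 0
  1-0 → 1
  0-0 → 0
  1-0 → 1
  1-0 → 1
  1-1 → 0
  1-1 → 0
  0-0 → 0
  1-0 → 1

0b10001101000101110010100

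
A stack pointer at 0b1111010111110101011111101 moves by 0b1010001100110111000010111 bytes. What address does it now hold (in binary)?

Add column by column in base 2, right to left:
  1+1 = 0 carry 1
  0+1+1 = 0 carry 1
  1+1+1 = 1 carry 1
  1+0+1 = 0 carry 1
  1+1+1 = 1 carry 1
  1+0+1 = 0 carry 1
  1+0+1 = 0 carry 1
  1+0+1 = 0 carry 1
  0+0+1 = 1
  1+1 = 0 carry 1
  0+1+1 = 0 carry 1
  1+1+1 = 1 carry 1
  0+0+1 = 1
  1+1 = 0 carry 1
  1+1+1 = 1 carry 1
  1+0+1 = 0 carry 1
  1+0+1 = 0 carry 1
  1+1+1 = 1 carry 1
  0+1+1 = 0 carry 1
  1+0+1 = 0 carry 1
  0+0+1 = 1
  1+0 = 1
  1+1 = 0 carry 1
  1+0+1 = 0 carry 1
  1+1+1 = 1 carry 1
  final carry 1

0b11001100100101100100010100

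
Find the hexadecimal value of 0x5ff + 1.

0x600

The trailing 2 digits are F (max in base 16), so adding 1 cascades: they roll to 0 and the next digit up increments.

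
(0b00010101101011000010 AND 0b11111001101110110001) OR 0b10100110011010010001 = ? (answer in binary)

0b10110111111010010001

0b00010101101011000010 AND 0b11111001101110110001 = 0b00010001101010000000.
Then OR with 0b10100110011010010001.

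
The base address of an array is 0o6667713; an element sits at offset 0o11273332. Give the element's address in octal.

Add column by column in base 8, right to left:
  3+2 = 5
  1+3 = 4
  7+3 = 2 carry 1
  7+3+1 = 3 carry 1
  6+7+1 = 6 carry 1
  6+2+1 = 1 carry 1
  6+1+1 = 0 carry 1
  0+1+1 = 2

0o20163245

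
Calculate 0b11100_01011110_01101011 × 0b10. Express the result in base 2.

Multiply each base-2 digit by 2, carrying:
  1×2 = 2 → write 0 carry 1
  1×2+1 = 3 → write 1 carry 1
  0×2+1 = 1 → write 1
  1×2 = 2 → write 0 carry 1
  0×2+1 = 1 → write 1
  1×2 = 2 → write 0 carry 1
  1×2+1 = 3 → write 1 carry 1
  0×2+1 = 1 → write 1
  0×2 = 0 → write 0
  1×2 = 2 → write 0 carry 1
  1×2+1 = 3 → write 1 carry 1
  1×2+1 = 3 → write 1 carry 1
  1×2+1 = 3 → write 1 carry 1
  0×2+1 = 1 → write 1
  1×2 = 2 → write 0 carry 1
  0×2+1 = 1 → write 1
  0×2 = 0 → write 0
  0×2 = 0 → write 0
  1×2 = 2 → write 0 carry 1
  1×2+1 = 3 → write 1 carry 1
  1×2+1 = 3 → write 1 carry 1
  remaining carry: 1

0b1110001011110011010110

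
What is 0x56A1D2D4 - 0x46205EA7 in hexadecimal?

0x1081742D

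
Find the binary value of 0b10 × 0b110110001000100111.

Multiply each base-2 digit by 2, carrying:
  1×2 = 2 → write 0 carry 1
  1×2+1 = 3 → write 1 carry 1
  1×2+1 = 3 → write 1 carry 1
  0×2+1 = 1 → write 1
  0×2 = 0 → write 0
  1×2 = 2 → write 0 carry 1
  0×2+1 = 1 → write 1
  0×2 = 0 → write 0
  0×2 = 0 → write 0
  1×2 = 2 → write 0 carry 1
  0×2+1 = 1 → write 1
  0×2 = 0 → write 0
  0×2 = 0 → write 0
  1×2 = 2 → write 0 carry 1
  1×2+1 = 3 → write 1 carry 1
  0×2+1 = 1 → write 1
  1×2 = 2 → write 0 carry 1
  1×2+1 = 3 → write 1 carry 1
  remaining carry: 1

0b1101100010001001110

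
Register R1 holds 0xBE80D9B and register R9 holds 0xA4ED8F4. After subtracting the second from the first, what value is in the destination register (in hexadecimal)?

0x19934A7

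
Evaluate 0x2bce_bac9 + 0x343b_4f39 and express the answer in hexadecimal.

Add column by column in base 16, right to left:
  9+9 = 2 carry 1
  c+3+1 = 0 carry 1
  a+f+1 = a carry 1
  b+4+1 = 0 carry 1
  e+b+1 = a carry 1
  c+3+1 = 0 carry 1
  b+4+1 = 0 carry 1
  2+3+1 = 6

0x600a0a02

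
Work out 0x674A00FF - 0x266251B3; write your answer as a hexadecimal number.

Subtract column by column in base 16:
  F-3 → C
  F-B → 4
  0-1 → F (borrow)
  0-5-1 → A (borrow)
  A-2-1 → 7
  4-6 → E (borrow)
  7-6-1 → 0
  6-2 → 4

0x40E7AF4C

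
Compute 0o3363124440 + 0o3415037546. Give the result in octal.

0o7000164206

Add column by column in base 8, right to left:
  0+6 = 6
  4+4 = 0 carry 1
  4+5+1 = 2 carry 1
  4+7+1 = 4 carry 1
  2+3+1 = 6
  1+0 = 1
  3+5 = 0 carry 1
  6+1+1 = 0 carry 1
  3+4+1 = 0 carry 1
  3+3+1 = 7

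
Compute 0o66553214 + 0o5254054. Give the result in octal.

0o74027270

Add column by column in base 8, right to left:
  4+4 = 0 carry 1
  1+5+1 = 7
  2+0 = 2
  3+4 = 7
  5+5 = 2 carry 1
  5+2+1 = 0 carry 1
  6+5+1 = 4 carry 1
  6+0+1 = 7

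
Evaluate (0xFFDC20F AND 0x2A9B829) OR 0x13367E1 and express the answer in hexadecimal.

0x3BBE7E9

0xFFDC20F AND 0x2A9B829 = 0x2A98009.
Then OR with 0x13367E1.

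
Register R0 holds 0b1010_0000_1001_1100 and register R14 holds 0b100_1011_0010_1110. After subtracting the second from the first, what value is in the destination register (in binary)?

0b101010101101110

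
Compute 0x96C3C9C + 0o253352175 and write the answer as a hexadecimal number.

0o253352175 = 0x2ADD47D in hexadecimal.
Add column by column in base 16, right to left:
  C+D = 9 carry 1
  9+7+1 = 1 carry 1
  C+4+1 = 1 carry 1
  3+D+1 = 1 carry 1
  C+D+1 = A carry 1
  6+A+1 = 1 carry 1
  9+2+1 = C

0xC1A1119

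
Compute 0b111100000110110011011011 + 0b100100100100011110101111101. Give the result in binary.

0b101100000101010101001011000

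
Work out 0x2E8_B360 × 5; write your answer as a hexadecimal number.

0xE8B80E0

Multiply each base-16 digit by 5, carrying:
  0×5 = 0 → write 0
  6×5 = 30 → write E carry 1
  3×5+1 = 16 → write 0 carry 1
  B×5+1 = 56 → write 8 carry 3
  8×5+3 = 43 → write B carry 2
  E×5+2 = 72 → write 8 carry 4
  2×5+4 = 14 → write E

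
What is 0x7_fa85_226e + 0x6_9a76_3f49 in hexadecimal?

Add column by column in base 16, right to left:
  e+9 = 7 carry 1
  6+4+1 = b
  2+f = 1 carry 1
  2+3+1 = 6
  5+6 = b
  8+7 = f
  a+a = 4 carry 1
  f+9+1 = 9 carry 1
  7+6+1 = e

0xe94fb61b7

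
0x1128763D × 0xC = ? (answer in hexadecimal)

Multiply each base-16 digit by 12, carrying:
  D×12 = 156 → write C carry 9
  3×12+9 = 45 → write D carry 2
  6×12+2 = 74 → write A carry 4
  7×12+4 = 88 → write 8 carry 5
  8×12+5 = 101 → write 5 carry 6
  2×12+6 = 30 → write E carry 1
  1×12+1 = 13 → write D
  1×12 = 12 → write C

0xCDE58ADC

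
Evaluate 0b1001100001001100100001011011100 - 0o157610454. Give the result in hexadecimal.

0x4A6731B0

0b1001100001001100100001011011100 = 0x4C2642DC in hexadecimal.
0o157610454 = 0x1BF112C in hexadecimal.
Subtract column by column in base 16:
  C-C → 0
  D-2 → B
  2-1 → 1
  4-1 → 3
  6-F → 7 (borrow)
  2-B-1 → 6 (borrow)
  C-1-1 → A
  4-0 → 4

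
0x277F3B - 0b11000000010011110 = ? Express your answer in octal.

0x277F3B = 0o11677473 in octal.
0b11000000010011110 = 0o300236 in octal.
Subtract column by column in base 8:
  3-6 → 5 (borrow)
  7-3-1 → 3
  4-2 → 2
  7-0 → 7
  7-0 → 7
  6-3 → 3
  1-0 → 1
  1-0 → 1

0o11377235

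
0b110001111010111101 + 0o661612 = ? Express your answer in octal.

0b110001111010111101 = 0o617275 in octal.
Add column by column in base 8, right to left:
  5+2 = 7
  7+1 = 0 carry 1
  2+6+1 = 1 carry 1
  7+1+1 = 1 carry 1
  1+6+1 = 0 carry 1
  6+6+1 = 5 carry 1
  final carry 1

0o1501107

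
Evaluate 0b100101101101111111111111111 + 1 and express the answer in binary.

The trailing 16 digits are 1 (max in base 2), so adding 1 cascades: they roll to 0 and the next digit up increments.

0b100101101110000000000000000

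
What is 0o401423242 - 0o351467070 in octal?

0o27734152

Subtract column by column in base 8:
  2-0 → 2
  4-7 → 5 (borrow)
  2-0-1 → 1
  3-7 → 4 (borrow)
  2-6-1 → 3 (borrow)
  4-4-1 → 7 (borrow)
  1-1-1 → 7 (borrow)
  0-5-1 → 2 (borrow)
  4-3-1 → 0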